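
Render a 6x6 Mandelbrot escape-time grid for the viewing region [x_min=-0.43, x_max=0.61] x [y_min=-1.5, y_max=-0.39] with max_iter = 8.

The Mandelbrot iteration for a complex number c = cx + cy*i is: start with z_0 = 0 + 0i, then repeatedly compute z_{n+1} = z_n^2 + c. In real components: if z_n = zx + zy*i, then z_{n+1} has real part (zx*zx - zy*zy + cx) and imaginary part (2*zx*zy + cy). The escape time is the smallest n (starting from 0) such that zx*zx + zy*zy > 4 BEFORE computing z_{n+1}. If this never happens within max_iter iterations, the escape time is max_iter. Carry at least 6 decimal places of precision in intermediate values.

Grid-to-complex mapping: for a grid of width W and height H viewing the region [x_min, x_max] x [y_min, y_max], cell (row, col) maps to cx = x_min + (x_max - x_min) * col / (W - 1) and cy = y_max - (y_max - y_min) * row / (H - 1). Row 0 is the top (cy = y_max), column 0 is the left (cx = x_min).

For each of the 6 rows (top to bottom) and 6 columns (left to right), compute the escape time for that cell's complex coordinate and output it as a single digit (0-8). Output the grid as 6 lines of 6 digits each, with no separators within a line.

(row=0, col=0): c = -0.4300 + -0.3900i → escape time 8
(row=0, col=1): c = -0.2220 + -0.3900i → escape time 8
(row=0, col=2): c = -0.0140 + -0.3900i → escape time 8
(row=0, col=3): c = 0.1940 + -0.3900i → escape time 8
(row=0, col=4): c = 0.4020 + -0.3900i → escape time 8
(row=0, col=5): c = 0.6100 + -0.3900i → escape time 4
(row=1, col=0): c = -0.4300 + -0.6120i → escape time 8
(row=1, col=1): c = -0.2220 + -0.6120i → escape time 8
(row=1, col=2): c = -0.0140 + -0.6120i → escape time 8
(row=1, col=3): c = 0.1940 + -0.6120i → escape time 8
(row=1, col=4): c = 0.4020 + -0.6120i → escape time 8
(row=1, col=5): c = 0.6100 + -0.6120i → escape time 3
(row=2, col=0): c = -0.4300 + -0.8340i → escape time 5
(row=2, col=1): c = -0.2220 + -0.8340i → escape time 8
(row=2, col=2): c = -0.0140 + -0.8340i → escape time 8
(row=2, col=3): c = 0.1940 + -0.8340i → escape time 5
(row=2, col=4): c = 0.4020 + -0.8340i → escape time 4
(row=2, col=5): c = 0.6100 + -0.8340i → escape time 3
(row=3, col=0): c = -0.4300 + -1.0560i → escape time 4
(row=3, col=1): c = -0.2220 + -1.0560i → escape time 6
(row=3, col=2): c = -0.0140 + -1.0560i → escape time 5
(row=3, col=3): c = 0.1940 + -1.0560i → escape time 4
(row=3, col=4): c = 0.4020 + -1.0560i → escape time 3
(row=3, col=5): c = 0.6100 + -1.0560i → escape time 2
(row=4, col=0): c = -0.4300 + -1.2780i → escape time 3
(row=4, col=1): c = -0.2220 + -1.2780i → escape time 3
(row=4, col=2): c = -0.0140 + -1.2780i → escape time 2
(row=4, col=3): c = 0.1940 + -1.2780i → escape time 2
(row=4, col=4): c = 0.4020 + -1.2780i → escape time 2
(row=4, col=5): c = 0.6100 + -1.2780i → escape time 2
(row=5, col=0): c = -0.4300 + -1.5000i → escape time 2
(row=5, col=1): c = -0.2220 + -1.5000i → escape time 2
(row=5, col=2): c = -0.0140 + -1.5000i → escape time 2
(row=5, col=3): c = 0.1940 + -1.5000i → escape time 2
(row=5, col=4): c = 0.4020 + -1.5000i → escape time 2
(row=5, col=5): c = 0.6100 + -1.5000i → escape time 2

Answer: 888884
888883
588543
465432
332222
222222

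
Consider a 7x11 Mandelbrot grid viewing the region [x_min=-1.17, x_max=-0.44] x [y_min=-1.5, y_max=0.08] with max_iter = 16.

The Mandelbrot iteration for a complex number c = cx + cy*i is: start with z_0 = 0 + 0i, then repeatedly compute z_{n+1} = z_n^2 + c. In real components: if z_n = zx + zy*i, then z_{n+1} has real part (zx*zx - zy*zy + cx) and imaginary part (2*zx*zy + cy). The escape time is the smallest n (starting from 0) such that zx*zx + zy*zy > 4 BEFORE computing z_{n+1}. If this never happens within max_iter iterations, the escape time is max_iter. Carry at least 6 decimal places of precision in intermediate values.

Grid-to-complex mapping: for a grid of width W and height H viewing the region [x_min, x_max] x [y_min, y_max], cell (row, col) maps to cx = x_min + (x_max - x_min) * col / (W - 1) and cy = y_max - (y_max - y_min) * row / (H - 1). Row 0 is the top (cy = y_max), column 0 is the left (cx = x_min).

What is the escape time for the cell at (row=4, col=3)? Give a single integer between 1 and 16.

z_0 = 0 + 0i, c = -0.8050 + -0.5520i
Iter 1: z = -0.8050 + -0.5520i, |z|^2 = 0.9527
Iter 2: z = -0.4617 + 0.3367i, |z|^2 = 0.3265
Iter 3: z = -0.7052 + -0.8629i, |z|^2 = 1.2420
Iter 4: z = -1.0523 + 0.6651i, |z|^2 = 1.5496
Iter 5: z = -0.1401 + -1.9517i, |z|^2 = 3.8289
Iter 6: z = -4.5947 + -0.0051i, |z|^2 = 21.1110
Escaped at iteration 6

Answer: 6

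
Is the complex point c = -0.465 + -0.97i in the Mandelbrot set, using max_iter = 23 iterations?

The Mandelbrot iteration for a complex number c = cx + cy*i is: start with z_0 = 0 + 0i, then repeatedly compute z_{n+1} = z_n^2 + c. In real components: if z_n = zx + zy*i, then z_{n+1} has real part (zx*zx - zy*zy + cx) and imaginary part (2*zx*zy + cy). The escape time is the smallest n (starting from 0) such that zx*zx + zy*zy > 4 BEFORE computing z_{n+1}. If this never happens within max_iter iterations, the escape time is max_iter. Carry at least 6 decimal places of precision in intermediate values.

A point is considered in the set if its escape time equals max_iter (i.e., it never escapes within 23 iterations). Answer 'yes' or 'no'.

z_0 = 0 + 0i, c = -0.4650 + -0.9700i
Iter 1: z = -0.4650 + -0.9700i, |z|^2 = 1.1571
Iter 2: z = -1.1897 + -0.0679i, |z|^2 = 1.4199
Iter 3: z = 0.9457 + -0.8084i, |z|^2 = 1.5480
Iter 4: z = -0.2242 + -2.4991i, |z|^2 = 6.2958
Escaped at iteration 4

Answer: no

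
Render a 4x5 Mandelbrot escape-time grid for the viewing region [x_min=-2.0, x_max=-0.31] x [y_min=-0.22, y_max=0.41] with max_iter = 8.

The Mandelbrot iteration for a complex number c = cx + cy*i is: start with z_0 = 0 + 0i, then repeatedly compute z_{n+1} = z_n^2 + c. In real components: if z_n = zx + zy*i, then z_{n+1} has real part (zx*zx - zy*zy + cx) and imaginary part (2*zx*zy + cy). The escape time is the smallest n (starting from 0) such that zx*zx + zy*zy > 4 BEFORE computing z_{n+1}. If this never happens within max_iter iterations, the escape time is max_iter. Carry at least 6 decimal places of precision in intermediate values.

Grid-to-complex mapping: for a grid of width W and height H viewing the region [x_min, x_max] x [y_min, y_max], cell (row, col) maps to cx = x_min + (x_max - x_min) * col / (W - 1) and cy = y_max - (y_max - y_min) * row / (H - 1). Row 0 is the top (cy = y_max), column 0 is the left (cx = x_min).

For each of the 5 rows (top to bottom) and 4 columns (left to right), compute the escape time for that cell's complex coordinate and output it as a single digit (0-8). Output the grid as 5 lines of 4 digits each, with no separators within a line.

(row=0, col=0): c = -2.0000 + 0.4100i → escape time 1
(row=0, col=1): c = -1.4367 + 0.4100i → escape time 4
(row=0, col=2): c = -0.8733 + 0.4100i → escape time 7
(row=0, col=3): c = -0.3100 + 0.4100i → escape time 8
(row=1, col=0): c = -2.0000 + 0.2525i → escape time 1
(row=1, col=1): c = -1.4367 + 0.2525i → escape time 5
(row=1, col=2): c = -0.8733 + 0.2525i → escape time 8
(row=1, col=3): c = -0.3100 + 0.2525i → escape time 8
(row=2, col=0): c = -2.0000 + 0.0950i → escape time 1
(row=2, col=1): c = -1.4367 + 0.0950i → escape time 8
(row=2, col=2): c = -0.8733 + 0.0950i → escape time 8
(row=2, col=3): c = -0.3100 + 0.0950i → escape time 8
(row=3, col=0): c = -2.0000 + -0.0625i → escape time 1
(row=3, col=1): c = -1.4367 + -0.0625i → escape time 8
(row=3, col=2): c = -0.8733 + -0.0625i → escape time 8
(row=3, col=3): c = -0.3100 + -0.0625i → escape time 8
(row=4, col=0): c = -2.0000 + -0.2200i → escape time 1
(row=4, col=1): c = -1.4367 + -0.2200i → escape time 5
(row=4, col=2): c = -0.8733 + -0.2200i → escape time 8
(row=4, col=3): c = -0.3100 + -0.2200i → escape time 8

Answer: 1478
1588
1888
1888
1588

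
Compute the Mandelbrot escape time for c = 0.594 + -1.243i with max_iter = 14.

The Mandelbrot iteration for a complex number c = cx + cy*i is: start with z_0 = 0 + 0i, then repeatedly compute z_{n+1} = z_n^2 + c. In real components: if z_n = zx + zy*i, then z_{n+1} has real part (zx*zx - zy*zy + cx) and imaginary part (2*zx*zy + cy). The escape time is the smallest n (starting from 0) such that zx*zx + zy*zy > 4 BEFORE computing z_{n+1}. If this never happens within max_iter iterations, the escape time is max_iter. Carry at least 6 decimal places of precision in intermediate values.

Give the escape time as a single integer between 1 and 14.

Answer: 2

Derivation:
z_0 = 0 + 0i, c = 0.5940 + -1.2430i
Iter 1: z = 0.5940 + -1.2430i, |z|^2 = 1.8979
Iter 2: z = -0.5982 + -2.7197i, |z|^2 = 7.7545
Escaped at iteration 2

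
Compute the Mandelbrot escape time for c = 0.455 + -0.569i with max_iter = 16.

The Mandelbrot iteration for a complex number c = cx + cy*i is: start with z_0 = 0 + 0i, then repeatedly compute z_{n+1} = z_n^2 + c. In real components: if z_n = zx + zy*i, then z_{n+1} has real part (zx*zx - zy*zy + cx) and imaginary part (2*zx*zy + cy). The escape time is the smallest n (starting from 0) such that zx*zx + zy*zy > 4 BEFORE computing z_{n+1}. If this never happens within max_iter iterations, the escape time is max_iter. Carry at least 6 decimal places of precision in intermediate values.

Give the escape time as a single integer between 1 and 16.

Answer: 5

Derivation:
z_0 = 0 + 0i, c = 0.4550 + -0.5690i
Iter 1: z = 0.4550 + -0.5690i, |z|^2 = 0.5308
Iter 2: z = 0.3383 + -1.0868i, |z|^2 = 1.2955
Iter 3: z = -0.6117 + -1.3042i, |z|^2 = 2.0752
Iter 4: z = -0.8719 + 1.0266i, |z|^2 = 1.8141
Iter 5: z = 0.1613 + -2.3591i, |z|^2 = 5.5915
Escaped at iteration 5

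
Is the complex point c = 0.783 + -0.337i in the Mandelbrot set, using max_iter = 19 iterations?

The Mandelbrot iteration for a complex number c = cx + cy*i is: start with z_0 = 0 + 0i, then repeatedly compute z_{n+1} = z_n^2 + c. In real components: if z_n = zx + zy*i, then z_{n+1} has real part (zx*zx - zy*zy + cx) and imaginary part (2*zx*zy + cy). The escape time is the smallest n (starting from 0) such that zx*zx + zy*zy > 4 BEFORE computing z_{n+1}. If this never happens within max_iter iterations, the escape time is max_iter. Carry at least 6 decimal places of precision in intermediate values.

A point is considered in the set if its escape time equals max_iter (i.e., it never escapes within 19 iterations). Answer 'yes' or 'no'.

Answer: no

Derivation:
z_0 = 0 + 0i, c = 0.7830 + -0.3370i
Iter 1: z = 0.7830 + -0.3370i, |z|^2 = 0.7267
Iter 2: z = 1.2825 + -0.8647i, |z|^2 = 2.3926
Iter 3: z = 1.6801 + -2.5551i, |z|^2 = 9.3512
Escaped at iteration 3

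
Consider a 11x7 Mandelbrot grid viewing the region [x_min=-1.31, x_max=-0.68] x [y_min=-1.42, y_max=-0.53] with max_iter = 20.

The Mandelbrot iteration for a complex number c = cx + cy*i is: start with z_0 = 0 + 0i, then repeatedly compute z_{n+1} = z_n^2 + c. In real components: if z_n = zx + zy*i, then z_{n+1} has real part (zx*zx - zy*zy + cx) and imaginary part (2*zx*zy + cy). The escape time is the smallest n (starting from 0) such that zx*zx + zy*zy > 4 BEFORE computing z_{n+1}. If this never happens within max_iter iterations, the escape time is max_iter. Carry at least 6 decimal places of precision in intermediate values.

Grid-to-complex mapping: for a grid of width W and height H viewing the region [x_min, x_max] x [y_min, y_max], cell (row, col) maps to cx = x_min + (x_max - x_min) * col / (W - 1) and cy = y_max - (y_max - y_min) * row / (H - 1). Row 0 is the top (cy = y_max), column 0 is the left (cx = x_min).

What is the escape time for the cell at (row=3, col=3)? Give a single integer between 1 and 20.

z_0 = 0 + 0i, c = -1.1210 + -0.9750i
Iter 1: z = -1.1210 + -0.9750i, |z|^2 = 2.2073
Iter 2: z = -0.8150 + 1.2109i, |z|^2 = 2.1306
Iter 3: z = -1.9232 + -2.9488i, |z|^2 = 12.3942
Escaped at iteration 3

Answer: 3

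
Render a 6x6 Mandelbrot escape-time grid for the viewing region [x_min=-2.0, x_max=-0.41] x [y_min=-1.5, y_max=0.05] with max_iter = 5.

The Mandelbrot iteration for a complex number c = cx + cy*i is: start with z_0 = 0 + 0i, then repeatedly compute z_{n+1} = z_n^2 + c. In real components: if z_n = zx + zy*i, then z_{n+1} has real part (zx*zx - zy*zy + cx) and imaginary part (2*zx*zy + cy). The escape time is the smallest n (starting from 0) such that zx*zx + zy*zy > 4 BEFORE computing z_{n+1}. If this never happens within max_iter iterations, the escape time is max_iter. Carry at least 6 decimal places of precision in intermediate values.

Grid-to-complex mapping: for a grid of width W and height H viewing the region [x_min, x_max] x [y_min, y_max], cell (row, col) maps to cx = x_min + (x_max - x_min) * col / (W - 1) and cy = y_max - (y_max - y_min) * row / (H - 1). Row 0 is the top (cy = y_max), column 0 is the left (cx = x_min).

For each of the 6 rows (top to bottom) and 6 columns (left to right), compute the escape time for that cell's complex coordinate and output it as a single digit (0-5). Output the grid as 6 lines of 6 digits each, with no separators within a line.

(row=0, col=0): c = -2.0000 + 0.0500i → escape time 1
(row=0, col=1): c = -1.6820 + 0.0500i → escape time 5
(row=0, col=2): c = -1.3640 + 0.0500i → escape time 5
(row=0, col=3): c = -1.0460 + 0.0500i → escape time 5
(row=0, col=4): c = -0.7280 + 0.0500i → escape time 5
(row=0, col=5): c = -0.4100 + 0.0500i → escape time 5
(row=1, col=0): c = -2.0000 + -0.2600i → escape time 1
(row=1, col=1): c = -1.6820 + -0.2600i → escape time 4
(row=1, col=2): c = -1.3640 + -0.2600i → escape time 5
(row=1, col=3): c = -1.0460 + -0.2600i → escape time 5
(row=1, col=4): c = -0.7280 + -0.2600i → escape time 5
(row=1, col=5): c = -0.4100 + -0.2600i → escape time 5
(row=2, col=0): c = -2.0000 + -0.5700i → escape time 1
(row=2, col=1): c = -1.6820 + -0.5700i → escape time 3
(row=2, col=2): c = -1.3640 + -0.5700i → escape time 3
(row=2, col=3): c = -1.0460 + -0.5700i → escape time 5
(row=2, col=4): c = -0.7280 + -0.5700i → escape time 5
(row=2, col=5): c = -0.4100 + -0.5700i → escape time 5
(row=3, col=0): c = -2.0000 + -0.8800i → escape time 1
(row=3, col=1): c = -1.6820 + -0.8800i → escape time 2
(row=3, col=2): c = -1.3640 + -0.8800i → escape time 3
(row=3, col=3): c = -1.0460 + -0.8800i → escape time 3
(row=3, col=4): c = -0.7280 + -0.8800i → escape time 4
(row=3, col=5): c = -0.4100 + -0.8800i → escape time 5
(row=4, col=0): c = -2.0000 + -1.1900i → escape time 1
(row=4, col=1): c = -1.6820 + -1.1900i → escape time 1
(row=4, col=2): c = -1.3640 + -1.1900i → escape time 2
(row=4, col=3): c = -1.0460 + -1.1900i → escape time 3
(row=4, col=4): c = -0.7280 + -1.1900i → escape time 3
(row=4, col=5): c = -0.4100 + -1.1900i → escape time 3
(row=5, col=0): c = -2.0000 + -1.5000i → escape time 1
(row=5, col=1): c = -1.6820 + -1.5000i → escape time 1
(row=5, col=2): c = -1.3640 + -1.5000i → escape time 1
(row=5, col=3): c = -1.0460 + -1.5000i → escape time 2
(row=5, col=4): c = -0.7280 + -1.5000i → escape time 2
(row=5, col=5): c = -0.4100 + -1.5000i → escape time 2

Answer: 155555
145555
133555
123345
112333
111222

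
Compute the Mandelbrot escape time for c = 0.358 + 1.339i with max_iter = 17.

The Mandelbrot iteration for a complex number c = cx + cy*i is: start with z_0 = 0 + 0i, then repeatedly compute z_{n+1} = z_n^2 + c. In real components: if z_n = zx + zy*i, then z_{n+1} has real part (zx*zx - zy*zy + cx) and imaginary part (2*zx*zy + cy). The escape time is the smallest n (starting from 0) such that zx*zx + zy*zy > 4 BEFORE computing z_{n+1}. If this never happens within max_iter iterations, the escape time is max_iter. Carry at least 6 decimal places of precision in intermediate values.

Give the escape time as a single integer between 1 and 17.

Answer: 2

Derivation:
z_0 = 0 + 0i, c = 0.3580 + 1.3390i
Iter 1: z = 0.3580 + 1.3390i, |z|^2 = 1.9211
Iter 2: z = -1.3068 + 2.2977i, |z|^2 = 6.9871
Escaped at iteration 2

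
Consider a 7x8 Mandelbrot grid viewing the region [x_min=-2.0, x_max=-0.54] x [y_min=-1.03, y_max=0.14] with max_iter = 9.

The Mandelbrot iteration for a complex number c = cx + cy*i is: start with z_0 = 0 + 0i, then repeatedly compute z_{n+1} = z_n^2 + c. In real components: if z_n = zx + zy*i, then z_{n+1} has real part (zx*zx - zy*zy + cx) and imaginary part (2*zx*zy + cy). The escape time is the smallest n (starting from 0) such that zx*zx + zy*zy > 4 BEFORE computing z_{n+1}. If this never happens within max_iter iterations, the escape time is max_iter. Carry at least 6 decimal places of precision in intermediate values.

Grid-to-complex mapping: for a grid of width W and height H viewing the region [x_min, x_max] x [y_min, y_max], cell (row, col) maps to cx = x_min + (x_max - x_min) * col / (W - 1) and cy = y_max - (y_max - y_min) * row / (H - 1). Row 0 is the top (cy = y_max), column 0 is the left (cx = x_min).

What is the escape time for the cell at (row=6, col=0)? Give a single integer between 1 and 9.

Answer: 1

Derivation:
z_0 = 0 + 0i, c = -2.0000 + -0.8629i
Iter 1: z = -2.0000 + -0.8629i, |z|^2 = 4.7445
Escaped at iteration 1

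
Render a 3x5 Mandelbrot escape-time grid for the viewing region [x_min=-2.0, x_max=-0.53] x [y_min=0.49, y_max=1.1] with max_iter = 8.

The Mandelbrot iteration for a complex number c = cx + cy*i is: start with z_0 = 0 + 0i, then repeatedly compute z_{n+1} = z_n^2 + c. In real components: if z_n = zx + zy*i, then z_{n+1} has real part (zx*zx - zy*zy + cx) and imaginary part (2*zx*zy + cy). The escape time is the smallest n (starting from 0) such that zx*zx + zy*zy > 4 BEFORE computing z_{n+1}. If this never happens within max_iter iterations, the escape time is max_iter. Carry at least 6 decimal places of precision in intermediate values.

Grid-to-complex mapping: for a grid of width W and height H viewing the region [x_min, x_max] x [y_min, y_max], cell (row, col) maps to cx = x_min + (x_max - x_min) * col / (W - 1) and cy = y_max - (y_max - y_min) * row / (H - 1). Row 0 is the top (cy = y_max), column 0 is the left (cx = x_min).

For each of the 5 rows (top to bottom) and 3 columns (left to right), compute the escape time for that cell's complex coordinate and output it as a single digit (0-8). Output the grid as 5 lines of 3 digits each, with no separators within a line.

(row=0, col=0): c = -2.0000 + 1.1000i → escape time 1
(row=0, col=1): c = -1.2650 + 1.1000i → escape time 3
(row=0, col=2): c = -0.5300 + 1.1000i → escape time 3
(row=1, col=0): c = -2.0000 + 0.9475i → escape time 1
(row=1, col=1): c = -1.2650 + 0.9475i → escape time 3
(row=1, col=2): c = -0.5300 + 0.9475i → escape time 4
(row=2, col=0): c = -2.0000 + 0.7950i → escape time 1
(row=2, col=1): c = -1.2650 + 0.7950i → escape time 3
(row=2, col=2): c = -0.5300 + 0.7950i → escape time 5
(row=3, col=0): c = -2.0000 + 0.6425i → escape time 1
(row=3, col=1): c = -1.2650 + 0.6425i → escape time 3
(row=3, col=2): c = -0.5300 + 0.6425i → escape time 8
(row=4, col=0): c = -2.0000 + 0.4900i → escape time 1
(row=4, col=1): c = -1.2650 + 0.4900i → escape time 4
(row=4, col=2): c = -0.5300 + 0.4900i → escape time 8

Answer: 133
134
135
138
148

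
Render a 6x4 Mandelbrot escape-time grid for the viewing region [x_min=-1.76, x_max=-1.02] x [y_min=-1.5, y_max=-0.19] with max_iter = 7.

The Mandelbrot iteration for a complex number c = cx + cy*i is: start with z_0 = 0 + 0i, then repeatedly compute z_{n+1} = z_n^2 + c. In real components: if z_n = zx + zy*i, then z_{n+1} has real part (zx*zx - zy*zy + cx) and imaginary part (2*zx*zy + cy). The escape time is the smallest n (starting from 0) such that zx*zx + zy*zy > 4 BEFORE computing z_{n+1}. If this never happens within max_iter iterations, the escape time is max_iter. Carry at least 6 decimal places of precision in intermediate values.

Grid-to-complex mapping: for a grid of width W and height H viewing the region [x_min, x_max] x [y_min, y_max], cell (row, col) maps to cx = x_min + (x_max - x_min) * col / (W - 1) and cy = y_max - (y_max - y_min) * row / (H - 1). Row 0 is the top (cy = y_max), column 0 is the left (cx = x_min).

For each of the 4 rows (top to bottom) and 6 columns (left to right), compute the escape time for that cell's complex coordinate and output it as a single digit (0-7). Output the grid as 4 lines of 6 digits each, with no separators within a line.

Answer: 455777
333334
122333
111222

Derivation:
(row=0, col=0): c = -1.7600 + -0.1900i → escape time 4
(row=0, col=1): c = -1.6120 + -0.1900i → escape time 5
(row=0, col=2): c = -1.4640 + -0.1900i → escape time 5
(row=0, col=3): c = -1.3160 + -0.1900i → escape time 7
(row=0, col=4): c = -1.1680 + -0.1900i → escape time 7
(row=0, col=5): c = -1.0200 + -0.1900i → escape time 7
(row=1, col=0): c = -1.7600 + -0.6267i → escape time 3
(row=1, col=1): c = -1.6120 + -0.6267i → escape time 3
(row=1, col=2): c = -1.4640 + -0.6267i → escape time 3
(row=1, col=3): c = -1.3160 + -0.6267i → escape time 3
(row=1, col=4): c = -1.1680 + -0.6267i → escape time 3
(row=1, col=5): c = -1.0200 + -0.6267i → escape time 4
(row=2, col=0): c = -1.7600 + -1.0633i → escape time 1
(row=2, col=1): c = -1.6120 + -1.0633i → escape time 2
(row=2, col=2): c = -1.4640 + -1.0633i → escape time 2
(row=2, col=3): c = -1.3160 + -1.0633i → escape time 3
(row=2, col=4): c = -1.1680 + -1.0633i → escape time 3
(row=2, col=5): c = -1.0200 + -1.0633i → escape time 3
(row=3, col=0): c = -1.7600 + -1.5000i → escape time 1
(row=3, col=1): c = -1.6120 + -1.5000i → escape time 1
(row=3, col=2): c = -1.4640 + -1.5000i → escape time 1
(row=3, col=3): c = -1.3160 + -1.5000i → escape time 2
(row=3, col=4): c = -1.1680 + -1.5000i → escape time 2
(row=3, col=5): c = -1.0200 + -1.5000i → escape time 2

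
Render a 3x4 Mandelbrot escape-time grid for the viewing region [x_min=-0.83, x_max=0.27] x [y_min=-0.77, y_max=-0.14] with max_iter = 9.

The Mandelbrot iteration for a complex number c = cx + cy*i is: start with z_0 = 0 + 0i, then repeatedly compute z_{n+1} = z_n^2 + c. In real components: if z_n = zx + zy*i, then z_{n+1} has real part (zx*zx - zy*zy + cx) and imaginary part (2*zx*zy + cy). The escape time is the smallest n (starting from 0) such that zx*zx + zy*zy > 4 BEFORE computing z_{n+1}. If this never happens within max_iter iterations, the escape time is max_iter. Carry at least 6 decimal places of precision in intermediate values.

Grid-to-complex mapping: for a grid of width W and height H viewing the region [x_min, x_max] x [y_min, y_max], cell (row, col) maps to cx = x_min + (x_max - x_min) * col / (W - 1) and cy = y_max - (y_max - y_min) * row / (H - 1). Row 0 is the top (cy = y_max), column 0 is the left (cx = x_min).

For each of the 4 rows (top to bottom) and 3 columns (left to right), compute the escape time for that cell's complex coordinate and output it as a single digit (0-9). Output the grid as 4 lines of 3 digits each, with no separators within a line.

(row=0, col=0): c = -0.8300 + -0.1400i → escape time 9
(row=0, col=1): c = -0.2800 + -0.1400i → escape time 9
(row=0, col=2): c = 0.2700 + -0.1400i → escape time 9
(row=1, col=0): c = -0.8300 + -0.3500i → escape time 8
(row=1, col=1): c = -0.2800 + -0.3500i → escape time 9
(row=1, col=2): c = 0.2700 + -0.3500i → escape time 9
(row=2, col=0): c = -0.8300 + -0.5600i → escape time 5
(row=2, col=1): c = -0.2800 + -0.5600i → escape time 9
(row=2, col=2): c = 0.2700 + -0.5600i → escape time 9
(row=3, col=0): c = -0.8300 + -0.7700i → escape time 4
(row=3, col=1): c = -0.2800 + -0.7700i → escape time 9
(row=3, col=2): c = 0.2700 + -0.7700i → escape time 5

Answer: 999
899
599
495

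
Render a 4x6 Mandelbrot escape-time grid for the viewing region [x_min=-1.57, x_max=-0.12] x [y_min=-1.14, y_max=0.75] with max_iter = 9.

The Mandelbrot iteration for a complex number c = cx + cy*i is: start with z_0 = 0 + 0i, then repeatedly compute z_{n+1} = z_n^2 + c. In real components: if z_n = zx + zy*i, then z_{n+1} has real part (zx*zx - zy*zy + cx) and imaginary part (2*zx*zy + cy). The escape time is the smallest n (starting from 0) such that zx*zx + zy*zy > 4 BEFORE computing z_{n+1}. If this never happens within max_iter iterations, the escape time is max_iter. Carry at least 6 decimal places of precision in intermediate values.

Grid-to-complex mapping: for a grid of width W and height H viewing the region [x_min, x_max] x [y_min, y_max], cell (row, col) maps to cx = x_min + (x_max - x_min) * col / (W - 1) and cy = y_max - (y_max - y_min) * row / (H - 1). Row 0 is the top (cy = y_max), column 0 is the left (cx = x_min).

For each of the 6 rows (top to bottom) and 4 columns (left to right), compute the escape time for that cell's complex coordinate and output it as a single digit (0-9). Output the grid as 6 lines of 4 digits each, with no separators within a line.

Answer: 3359
4899
9999
4799
3359
2335

Derivation:
(row=0, col=0): c = -1.5700 + 0.7500i → escape time 3
(row=0, col=1): c = -1.0867 + 0.7500i → escape time 3
(row=0, col=2): c = -0.6033 + 0.7500i → escape time 5
(row=0, col=3): c = -0.1200 + 0.7500i → escape time 9
(row=1, col=0): c = -1.5700 + 0.3720i → escape time 4
(row=1, col=1): c = -1.0867 + 0.3720i → escape time 8
(row=1, col=2): c = -0.6033 + 0.3720i → escape time 9
(row=1, col=3): c = -0.1200 + 0.3720i → escape time 9
(row=2, col=0): c = -1.5700 + -0.0060i → escape time 9
(row=2, col=1): c = -1.0867 + -0.0060i → escape time 9
(row=2, col=2): c = -0.6033 + -0.0060i → escape time 9
(row=2, col=3): c = -0.1200 + -0.0060i → escape time 9
(row=3, col=0): c = -1.5700 + -0.3840i → escape time 4
(row=3, col=1): c = -1.0867 + -0.3840i → escape time 7
(row=3, col=2): c = -0.6033 + -0.3840i → escape time 9
(row=3, col=3): c = -0.1200 + -0.3840i → escape time 9
(row=4, col=0): c = -1.5700 + -0.7620i → escape time 3
(row=4, col=1): c = -1.0867 + -0.7620i → escape time 3
(row=4, col=2): c = -0.6033 + -0.7620i → escape time 5
(row=4, col=3): c = -0.1200 + -0.7620i → escape time 9
(row=5, col=0): c = -1.5700 + -1.1400i → escape time 2
(row=5, col=1): c = -1.0867 + -1.1400i → escape time 3
(row=5, col=2): c = -0.6033 + -1.1400i → escape time 3
(row=5, col=3): c = -0.1200 + -1.1400i → escape time 5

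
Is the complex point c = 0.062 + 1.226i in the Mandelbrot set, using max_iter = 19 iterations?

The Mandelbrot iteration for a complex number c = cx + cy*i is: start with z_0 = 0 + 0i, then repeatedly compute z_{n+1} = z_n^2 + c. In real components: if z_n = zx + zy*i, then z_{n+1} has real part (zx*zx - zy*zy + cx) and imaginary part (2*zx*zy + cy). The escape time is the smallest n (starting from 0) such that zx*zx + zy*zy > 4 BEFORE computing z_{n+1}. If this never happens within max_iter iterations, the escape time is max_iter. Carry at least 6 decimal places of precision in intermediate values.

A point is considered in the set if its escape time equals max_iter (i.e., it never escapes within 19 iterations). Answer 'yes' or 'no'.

z_0 = 0 + 0i, c = 0.0620 + 1.2260i
Iter 1: z = 0.0620 + 1.2260i, |z|^2 = 1.5069
Iter 2: z = -1.4372 + 1.3780i, |z|^2 = 3.9646
Iter 3: z = 0.2287 + -2.7351i, |z|^2 = 7.5330
Escaped at iteration 3

Answer: no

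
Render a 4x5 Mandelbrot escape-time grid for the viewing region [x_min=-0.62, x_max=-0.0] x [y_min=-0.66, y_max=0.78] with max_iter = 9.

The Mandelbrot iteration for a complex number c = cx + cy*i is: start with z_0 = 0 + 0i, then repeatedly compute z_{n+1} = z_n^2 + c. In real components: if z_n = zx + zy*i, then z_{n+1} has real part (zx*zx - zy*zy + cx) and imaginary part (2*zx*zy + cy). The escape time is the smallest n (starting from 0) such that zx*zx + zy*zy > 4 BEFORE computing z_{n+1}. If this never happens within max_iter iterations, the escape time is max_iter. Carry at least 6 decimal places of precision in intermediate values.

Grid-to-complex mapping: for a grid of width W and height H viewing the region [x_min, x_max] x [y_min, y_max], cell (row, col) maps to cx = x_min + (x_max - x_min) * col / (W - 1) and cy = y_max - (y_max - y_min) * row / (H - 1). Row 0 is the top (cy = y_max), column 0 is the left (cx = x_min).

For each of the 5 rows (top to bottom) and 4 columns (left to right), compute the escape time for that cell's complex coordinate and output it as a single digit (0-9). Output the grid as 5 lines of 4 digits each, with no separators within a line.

Answer: 4699
9999
9999
9999
9999

Derivation:
(row=0, col=0): c = -0.6200 + 0.7800i → escape time 4
(row=0, col=1): c = -0.4133 + 0.7800i → escape time 6
(row=0, col=2): c = -0.2067 + 0.7800i → escape time 9
(row=0, col=3): c = 0.0000 + 0.7800i → escape time 9
(row=1, col=0): c = -0.6200 + 0.4200i → escape time 9
(row=1, col=1): c = -0.4133 + 0.4200i → escape time 9
(row=1, col=2): c = -0.2067 + 0.4200i → escape time 9
(row=1, col=3): c = 0.0000 + 0.4200i → escape time 9
(row=2, col=0): c = -0.6200 + 0.0600i → escape time 9
(row=2, col=1): c = -0.4133 + 0.0600i → escape time 9
(row=2, col=2): c = -0.2067 + 0.0600i → escape time 9
(row=2, col=3): c = 0.0000 + 0.0600i → escape time 9
(row=3, col=0): c = -0.6200 + -0.3000i → escape time 9
(row=3, col=1): c = -0.4133 + -0.3000i → escape time 9
(row=3, col=2): c = -0.2067 + -0.3000i → escape time 9
(row=3, col=3): c = 0.0000 + -0.3000i → escape time 9
(row=4, col=0): c = -0.6200 + -0.6600i → escape time 9
(row=4, col=1): c = -0.4133 + -0.6600i → escape time 9
(row=4, col=2): c = -0.2067 + -0.6600i → escape time 9
(row=4, col=3): c = 0.0000 + -0.6600i → escape time 9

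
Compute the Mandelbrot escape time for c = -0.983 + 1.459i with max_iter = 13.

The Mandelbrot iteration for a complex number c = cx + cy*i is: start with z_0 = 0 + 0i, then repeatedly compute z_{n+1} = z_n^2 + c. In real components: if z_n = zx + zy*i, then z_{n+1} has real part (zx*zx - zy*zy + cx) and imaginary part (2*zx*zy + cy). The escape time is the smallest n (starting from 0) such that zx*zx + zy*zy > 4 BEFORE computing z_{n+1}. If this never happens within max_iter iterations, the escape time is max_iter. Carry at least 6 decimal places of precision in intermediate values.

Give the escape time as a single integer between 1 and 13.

Answer: 2

Derivation:
z_0 = 0 + 0i, c = -0.9830 + 1.4590i
Iter 1: z = -0.9830 + 1.4590i, |z|^2 = 3.0950
Iter 2: z = -2.1454 + -1.4094i, |z|^2 = 6.5891
Escaped at iteration 2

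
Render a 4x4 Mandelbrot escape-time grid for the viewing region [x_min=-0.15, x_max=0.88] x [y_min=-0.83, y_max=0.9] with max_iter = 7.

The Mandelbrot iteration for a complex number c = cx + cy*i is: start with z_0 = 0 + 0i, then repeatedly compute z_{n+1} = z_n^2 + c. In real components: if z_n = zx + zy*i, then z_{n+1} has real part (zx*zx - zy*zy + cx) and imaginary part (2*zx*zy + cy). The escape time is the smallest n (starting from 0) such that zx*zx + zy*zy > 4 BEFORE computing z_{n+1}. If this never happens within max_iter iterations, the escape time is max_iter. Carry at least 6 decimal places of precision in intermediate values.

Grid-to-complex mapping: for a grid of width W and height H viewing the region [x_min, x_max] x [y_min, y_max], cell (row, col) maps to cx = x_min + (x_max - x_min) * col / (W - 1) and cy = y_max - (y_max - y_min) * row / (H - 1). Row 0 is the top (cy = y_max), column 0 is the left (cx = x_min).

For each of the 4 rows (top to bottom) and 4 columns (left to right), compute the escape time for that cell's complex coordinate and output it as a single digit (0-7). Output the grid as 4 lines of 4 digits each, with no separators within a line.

(row=0, col=0): c = -0.1500 + 0.9000i → escape time 7
(row=0, col=1): c = 0.1933 + 0.9000i → escape time 4
(row=0, col=2): c = 0.5367 + 0.9000i → escape time 3
(row=0, col=3): c = 0.8800 + 0.9000i → escape time 2
(row=1, col=0): c = -0.1500 + 0.3233i → escape time 7
(row=1, col=1): c = 0.1933 + 0.3233i → escape time 7
(row=1, col=2): c = 0.5367 + 0.3233i → escape time 4
(row=1, col=3): c = 0.8800 + 0.3233i → escape time 3
(row=2, col=0): c = -0.1500 + -0.2533i → escape time 7
(row=2, col=1): c = 0.1933 + -0.2533i → escape time 7
(row=2, col=2): c = 0.5367 + -0.2533i → escape time 4
(row=2, col=3): c = 0.8800 + -0.2533i → escape time 3
(row=3, col=0): c = -0.1500 + -0.8300i → escape time 7
(row=3, col=1): c = 0.1933 + -0.8300i → escape time 5
(row=3, col=2): c = 0.5367 + -0.8300i → escape time 3
(row=3, col=3): c = 0.8800 + -0.8300i → escape time 2

Answer: 7432
7743
7743
7532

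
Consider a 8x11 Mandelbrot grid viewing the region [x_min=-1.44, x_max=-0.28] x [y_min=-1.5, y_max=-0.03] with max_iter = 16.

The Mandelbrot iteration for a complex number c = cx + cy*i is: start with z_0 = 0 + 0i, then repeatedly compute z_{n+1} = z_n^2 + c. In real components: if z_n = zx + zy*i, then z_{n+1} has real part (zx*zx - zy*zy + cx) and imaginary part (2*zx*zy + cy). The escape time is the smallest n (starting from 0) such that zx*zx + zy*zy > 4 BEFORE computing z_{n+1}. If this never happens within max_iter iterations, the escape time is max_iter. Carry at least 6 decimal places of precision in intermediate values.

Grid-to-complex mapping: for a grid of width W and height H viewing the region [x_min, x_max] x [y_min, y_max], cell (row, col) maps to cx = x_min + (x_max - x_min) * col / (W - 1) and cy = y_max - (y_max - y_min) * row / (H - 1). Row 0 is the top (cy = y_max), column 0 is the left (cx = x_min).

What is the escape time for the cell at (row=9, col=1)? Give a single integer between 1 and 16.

Answer: 2

Derivation:
z_0 = 0 + 0i, c = -1.2743 + -1.3530i
Iter 1: z = -1.2743 + -1.3530i, |z|^2 = 3.4544
Iter 2: z = -1.4811 + 2.0952i, |z|^2 = 6.5836
Escaped at iteration 2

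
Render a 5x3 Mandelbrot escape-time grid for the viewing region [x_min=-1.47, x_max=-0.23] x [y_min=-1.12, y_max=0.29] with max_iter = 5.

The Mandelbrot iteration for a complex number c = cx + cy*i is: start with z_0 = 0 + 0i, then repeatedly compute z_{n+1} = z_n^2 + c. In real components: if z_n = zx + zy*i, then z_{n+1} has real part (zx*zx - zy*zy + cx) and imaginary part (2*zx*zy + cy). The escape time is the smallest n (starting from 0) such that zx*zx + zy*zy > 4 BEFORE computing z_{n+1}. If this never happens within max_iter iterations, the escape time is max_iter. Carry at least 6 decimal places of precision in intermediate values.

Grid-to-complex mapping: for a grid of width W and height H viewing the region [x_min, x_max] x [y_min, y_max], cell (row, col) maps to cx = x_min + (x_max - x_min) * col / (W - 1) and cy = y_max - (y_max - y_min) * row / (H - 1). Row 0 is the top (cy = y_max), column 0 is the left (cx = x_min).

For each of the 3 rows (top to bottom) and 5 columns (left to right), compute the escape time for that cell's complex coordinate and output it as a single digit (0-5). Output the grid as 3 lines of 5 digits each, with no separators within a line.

(row=0, col=0): c = -1.4700 + 0.2900i → escape time 5
(row=0, col=1): c = -1.1600 + 0.2900i → escape time 5
(row=0, col=2): c = -0.8500 + 0.2900i → escape time 5
(row=0, col=3): c = -0.5400 + 0.2900i → escape time 5
(row=0, col=4): c = -0.2300 + 0.2900i → escape time 5
(row=1, col=0): c = -1.4700 + -0.4150i → escape time 4
(row=1, col=1): c = -1.1600 + -0.4150i → escape time 5
(row=1, col=2): c = -0.8500 + -0.4150i → escape time 5
(row=1, col=3): c = -0.5400 + -0.4150i → escape time 5
(row=1, col=4): c = -0.2300 + -0.4150i → escape time 5
(row=2, col=0): c = -1.4700 + -1.1200i → escape time 2
(row=2, col=1): c = -1.1600 + -1.1200i → escape time 3
(row=2, col=2): c = -0.8500 + -1.1200i → escape time 3
(row=2, col=3): c = -0.5400 + -1.1200i → escape time 3
(row=2, col=4): c = -0.2300 + -1.1200i → escape time 5

Answer: 55555
45555
23335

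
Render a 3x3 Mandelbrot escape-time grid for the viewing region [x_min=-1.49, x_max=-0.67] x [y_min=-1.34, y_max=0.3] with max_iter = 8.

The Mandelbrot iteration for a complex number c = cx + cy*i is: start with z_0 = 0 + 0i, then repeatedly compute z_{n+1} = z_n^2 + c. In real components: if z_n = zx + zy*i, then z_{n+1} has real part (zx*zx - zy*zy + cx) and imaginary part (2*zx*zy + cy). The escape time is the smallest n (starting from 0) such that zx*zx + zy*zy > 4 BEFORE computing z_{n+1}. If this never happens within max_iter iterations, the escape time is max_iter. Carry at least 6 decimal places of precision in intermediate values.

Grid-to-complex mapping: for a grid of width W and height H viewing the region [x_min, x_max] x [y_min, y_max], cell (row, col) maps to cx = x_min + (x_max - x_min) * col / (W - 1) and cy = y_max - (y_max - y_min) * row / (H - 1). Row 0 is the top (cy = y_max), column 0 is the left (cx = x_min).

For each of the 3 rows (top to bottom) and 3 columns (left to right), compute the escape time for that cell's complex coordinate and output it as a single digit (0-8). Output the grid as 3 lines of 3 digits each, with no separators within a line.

(row=0, col=0): c = -1.4900 + 0.3000i → escape time 5
(row=0, col=1): c = -1.0800 + 0.3000i → escape time 8
(row=0, col=2): c = -0.6700 + 0.3000i → escape time 8
(row=1, col=0): c = -1.4900 + -0.5200i → escape time 3
(row=1, col=1): c = -1.0800 + -0.5200i → escape time 5
(row=1, col=2): c = -0.6700 + -0.5200i → escape time 8
(row=2, col=0): c = -1.4900 + -1.3400i → escape time 1
(row=2, col=1): c = -1.0800 + -1.3400i → escape time 2
(row=2, col=2): c = -0.6700 + -1.3400i → escape time 2

Answer: 588
358
122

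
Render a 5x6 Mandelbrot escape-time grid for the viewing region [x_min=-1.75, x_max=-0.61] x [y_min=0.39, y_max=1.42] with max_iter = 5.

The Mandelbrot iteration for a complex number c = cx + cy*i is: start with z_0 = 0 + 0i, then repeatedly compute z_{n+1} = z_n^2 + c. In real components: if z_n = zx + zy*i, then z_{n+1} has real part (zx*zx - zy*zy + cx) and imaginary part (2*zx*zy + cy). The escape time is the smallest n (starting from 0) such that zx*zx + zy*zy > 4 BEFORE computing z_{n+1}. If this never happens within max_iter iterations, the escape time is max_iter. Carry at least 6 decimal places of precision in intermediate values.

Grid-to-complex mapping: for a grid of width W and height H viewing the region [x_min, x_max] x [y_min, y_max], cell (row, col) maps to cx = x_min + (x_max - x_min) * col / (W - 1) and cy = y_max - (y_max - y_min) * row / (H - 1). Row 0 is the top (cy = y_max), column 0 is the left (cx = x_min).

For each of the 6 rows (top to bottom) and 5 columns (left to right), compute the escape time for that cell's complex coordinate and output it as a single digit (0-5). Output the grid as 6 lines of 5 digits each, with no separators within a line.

Answer: 11222
12233
13334
23344
33455
34555

Derivation:
(row=0, col=0): c = -1.7500 + 1.4200i → escape time 1
(row=0, col=1): c = -1.4650 + 1.4200i → escape time 1
(row=0, col=2): c = -1.1800 + 1.4200i → escape time 2
(row=0, col=3): c = -0.8950 + 1.4200i → escape time 2
(row=0, col=4): c = -0.6100 + 1.4200i → escape time 2
(row=1, col=0): c = -1.7500 + 1.2140i → escape time 1
(row=1, col=1): c = -1.4650 + 1.2140i → escape time 2
(row=1, col=2): c = -1.1800 + 1.2140i → escape time 2
(row=1, col=3): c = -0.8950 + 1.2140i → escape time 3
(row=1, col=4): c = -0.6100 + 1.2140i → escape time 3
(row=2, col=0): c = -1.7500 + 1.0080i → escape time 1
(row=2, col=1): c = -1.4650 + 1.0080i → escape time 3
(row=2, col=2): c = -1.1800 + 1.0080i → escape time 3
(row=2, col=3): c = -0.8950 + 1.0080i → escape time 3
(row=2, col=4): c = -0.6100 + 1.0080i → escape time 4
(row=3, col=0): c = -1.7500 + 0.8020i → escape time 2
(row=3, col=1): c = -1.4650 + 0.8020i → escape time 3
(row=3, col=2): c = -1.1800 + 0.8020i → escape time 3
(row=3, col=3): c = -0.8950 + 0.8020i → escape time 4
(row=3, col=4): c = -0.6100 + 0.8020i → escape time 4
(row=4, col=0): c = -1.7500 + 0.5960i → escape time 3
(row=4, col=1): c = -1.4650 + 0.5960i → escape time 3
(row=4, col=2): c = -1.1800 + 0.5960i → escape time 4
(row=4, col=3): c = -0.8950 + 0.5960i → escape time 5
(row=4, col=4): c = -0.6100 + 0.5960i → escape time 5
(row=5, col=0): c = -1.7500 + 0.3900i → escape time 3
(row=5, col=1): c = -1.4650 + 0.3900i → escape time 4
(row=5, col=2): c = -1.1800 + 0.3900i → escape time 5
(row=5, col=3): c = -0.8950 + 0.3900i → escape time 5
(row=5, col=4): c = -0.6100 + 0.3900i → escape time 5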